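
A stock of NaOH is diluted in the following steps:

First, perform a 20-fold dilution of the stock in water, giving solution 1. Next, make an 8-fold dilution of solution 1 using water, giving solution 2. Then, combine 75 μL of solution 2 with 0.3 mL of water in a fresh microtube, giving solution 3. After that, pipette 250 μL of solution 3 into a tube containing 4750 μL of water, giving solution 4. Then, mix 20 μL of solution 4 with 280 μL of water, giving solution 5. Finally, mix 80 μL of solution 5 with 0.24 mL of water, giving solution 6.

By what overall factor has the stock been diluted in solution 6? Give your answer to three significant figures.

9.60 × 10^5

Step 1: 20-fold → factor 20
Step 2: 8-fold → factor 8
Step 3: 75 μL + 0.3 mL = 375 μL total → factor 375/75 = 5
Step 4: 250 μL + 4750 μL = 5000 μL total → factor 5000/250 = 20
Step 5: 20 μL + 280 μL = 300 μL total → factor 300/20 = 15
Step 6: 80 μL + 0.24 mL = 320 μL total → factor 320/80 = 4
Overall dilution factor = 20 × 8 × 5 × 20 × 15 × 4 = 9.6 × 10^5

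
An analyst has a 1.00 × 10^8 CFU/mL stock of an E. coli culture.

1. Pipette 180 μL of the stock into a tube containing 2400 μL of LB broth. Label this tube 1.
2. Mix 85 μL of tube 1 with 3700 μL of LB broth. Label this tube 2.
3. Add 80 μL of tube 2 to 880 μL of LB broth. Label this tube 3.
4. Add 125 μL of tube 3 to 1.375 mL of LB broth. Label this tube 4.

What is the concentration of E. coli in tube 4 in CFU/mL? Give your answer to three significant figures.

Step 1: 180 μL + 2400 μL = 2580 μL total → factor 2580/180 = 14.333
Step 2: 85 μL + 3700 μL = 3785 μL total → factor 3785/85 = 44.529
Step 3: 80 μL + 880 μL = 960 μL total → factor 960/80 = 12
Step 4: 125 μL + 1.375 mL = 1500 μL total → factor 1500/125 = 12
Overall dilution factor = 14.333 × 44.529 × 12 × 12 = 91909
Final = 1.00 × 10^8 CFU/mL / 91909 = 1.09 × 10^3 CFU/mL

1.09 × 10^3 CFU/mL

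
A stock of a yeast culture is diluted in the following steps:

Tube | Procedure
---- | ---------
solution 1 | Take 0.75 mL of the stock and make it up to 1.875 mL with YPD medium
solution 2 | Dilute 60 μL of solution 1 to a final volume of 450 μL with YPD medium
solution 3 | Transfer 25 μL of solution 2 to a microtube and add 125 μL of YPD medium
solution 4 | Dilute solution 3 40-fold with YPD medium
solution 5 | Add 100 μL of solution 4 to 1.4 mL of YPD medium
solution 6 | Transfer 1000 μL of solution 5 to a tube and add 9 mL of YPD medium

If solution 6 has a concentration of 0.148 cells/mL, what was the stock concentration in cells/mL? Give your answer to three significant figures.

9.99 × 10^4 cells/mL

Step 1: 0.75 mL brought to 1.875 mL → factor 1.875/0.75 = 2.5
Step 2: 60 μL brought to 450 μL → factor 450/60 = 7.5
Step 3: 25 μL + 125 μL = 150 μL total → factor 150/25 = 6
Step 4: 40-fold → factor 40
Step 5: 100 μL + 1.4 mL = 1500 μL total → factor 1500/100 = 15
Step 6: 1000 μL + 9 mL = 10000 μL total → factor 10000/1000 = 10
Overall dilution factor = 2.5 × 7.5 × 6 × 40 × 15 × 10 = 6.75 × 10^5
Stock = 0.148 cells/mL × 6.75 × 10^5 = 9.99 × 10^4 cells/mL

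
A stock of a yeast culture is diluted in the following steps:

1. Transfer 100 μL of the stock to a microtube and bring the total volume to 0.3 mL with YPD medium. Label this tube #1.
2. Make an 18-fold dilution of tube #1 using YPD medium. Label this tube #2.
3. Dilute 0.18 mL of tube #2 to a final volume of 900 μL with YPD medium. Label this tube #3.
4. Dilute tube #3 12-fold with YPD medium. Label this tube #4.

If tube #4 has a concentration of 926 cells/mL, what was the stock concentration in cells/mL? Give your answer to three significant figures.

Step 1: 100 μL brought to 0.3 mL → factor 300/100 = 3
Step 2: 18-fold → factor 18
Step 3: 0.18 mL brought to 900 μL → factor 0.9/0.18 = 5
Step 4: 12-fold → factor 12
Overall dilution factor = 3 × 18 × 5 × 12 = 3240
Stock = 926 cells/mL × 3240 = 3.00 × 10^6 cells/mL

3.00 × 10^6 cells/mL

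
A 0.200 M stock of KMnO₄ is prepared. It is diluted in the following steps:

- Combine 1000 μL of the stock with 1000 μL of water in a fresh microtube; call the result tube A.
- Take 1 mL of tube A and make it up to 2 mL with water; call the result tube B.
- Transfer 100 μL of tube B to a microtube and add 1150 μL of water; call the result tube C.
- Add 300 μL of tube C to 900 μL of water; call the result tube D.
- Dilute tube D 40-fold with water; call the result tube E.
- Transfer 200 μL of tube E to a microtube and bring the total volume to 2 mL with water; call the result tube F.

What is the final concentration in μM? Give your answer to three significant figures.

Step 1: 1000 μL + 1000 μL = 2000 μL total → factor 2000/1000 = 2
Step 2: 1 mL brought to 2 mL → factor 2/1 = 2
Step 3: 100 μL + 1150 μL = 1250 μL total → factor 1250/100 = 12.5
Step 4: 300 μL + 900 μL = 1200 μL total → factor 1200/300 = 4
Step 5: 40-fold → factor 40
Step 6: 200 μL brought to 2 mL → factor 2000/200 = 10
Overall dilution factor = 2 × 2 × 12.5 × 4 × 40 × 10 = 80000
Final = 0.200 M / 80000 = 2.500 × 10^-6 M = 2.50 μM

2.50 μM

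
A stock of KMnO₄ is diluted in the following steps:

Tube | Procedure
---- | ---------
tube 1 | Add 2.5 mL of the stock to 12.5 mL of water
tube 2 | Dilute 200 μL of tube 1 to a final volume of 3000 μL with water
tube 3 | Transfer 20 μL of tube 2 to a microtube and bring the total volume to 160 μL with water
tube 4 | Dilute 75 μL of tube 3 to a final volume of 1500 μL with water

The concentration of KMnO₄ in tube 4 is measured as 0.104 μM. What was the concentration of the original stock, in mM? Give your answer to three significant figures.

1.50 mM

Step 1: 2.5 mL + 12.5 mL = 15 mL total → factor 15/2.5 = 6
Step 2: 200 μL brought to 3000 μL → factor 3000/200 = 15
Step 3: 20 μL brought to 160 μL → factor 160/20 = 8
Step 4: 75 μL brought to 1500 μL → factor 1500/75 = 20
Overall dilution factor = 6 × 15 × 8 × 20 = 14400
Stock = 0.104 μM × 14400 = 1498 μM = 1.50 mM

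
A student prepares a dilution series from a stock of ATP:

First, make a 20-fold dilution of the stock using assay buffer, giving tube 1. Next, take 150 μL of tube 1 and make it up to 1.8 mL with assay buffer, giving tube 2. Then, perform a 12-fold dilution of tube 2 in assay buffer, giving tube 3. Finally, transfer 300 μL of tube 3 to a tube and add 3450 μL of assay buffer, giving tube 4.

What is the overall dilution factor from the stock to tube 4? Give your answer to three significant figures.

3.60 × 10^4

Step 1: 20-fold → factor 20
Step 2: 150 μL brought to 1.8 mL → factor 1800/150 = 12
Step 3: 12-fold → factor 12
Step 4: 300 μL + 3450 μL = 3750 μL total → factor 3750/300 = 12.5
Overall dilution factor = 20 × 12 × 12 × 12.5 = 36000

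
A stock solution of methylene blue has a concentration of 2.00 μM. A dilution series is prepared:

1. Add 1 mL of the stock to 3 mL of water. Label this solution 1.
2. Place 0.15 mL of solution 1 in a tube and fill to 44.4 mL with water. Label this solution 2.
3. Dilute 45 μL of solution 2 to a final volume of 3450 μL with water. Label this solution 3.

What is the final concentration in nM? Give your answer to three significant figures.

0.0220 nM

Step 1: 1 mL + 3 mL = 4 mL total → factor 4/1 = 4
Step 2: 0.15 mL brought to 44.4 mL → factor 44.4/0.15 = 296
Step 3: 45 μL brought to 3450 μL → factor 3450/45 = 76.667
Overall dilution factor = 4 × 296 × 76.667 = 90773
Final = 2.00 μM / 90773 = 2.203 × 10^-5 μM = 0.0220 nM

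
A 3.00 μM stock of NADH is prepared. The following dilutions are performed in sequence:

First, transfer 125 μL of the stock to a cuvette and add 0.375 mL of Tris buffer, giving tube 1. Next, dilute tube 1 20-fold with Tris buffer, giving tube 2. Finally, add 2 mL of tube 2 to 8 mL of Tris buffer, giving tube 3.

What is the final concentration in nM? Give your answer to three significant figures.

Step 1: 125 μL + 0.375 mL = 500 μL total → factor 500/125 = 4
Step 2: 20-fold → factor 20
Step 3: 2 mL + 8 mL = 10 mL total → factor 10/2 = 5
Overall dilution factor = 4 × 20 × 5 = 400
Final = 3.00 μM / 400 = 0.007500 μM = 7.50 nM

7.50 nM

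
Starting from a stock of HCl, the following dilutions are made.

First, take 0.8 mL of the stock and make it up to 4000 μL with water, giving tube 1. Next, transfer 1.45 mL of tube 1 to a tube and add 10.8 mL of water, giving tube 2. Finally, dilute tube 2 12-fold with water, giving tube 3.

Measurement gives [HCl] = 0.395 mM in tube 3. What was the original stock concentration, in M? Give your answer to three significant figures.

0.200 M

Step 1: 0.8 mL brought to 4000 μL → factor 4/0.8 = 5
Step 2: 1.45 mL + 10.8 mL = 12.25 mL total → factor 12.25/1.45 = 8.4483
Step 3: 12-fold → factor 12
Overall dilution factor = 5 × 8.4483 × 12 = 506.9
Stock = 0.395 mM × 506.9 = 200.2 mM = 0.200 M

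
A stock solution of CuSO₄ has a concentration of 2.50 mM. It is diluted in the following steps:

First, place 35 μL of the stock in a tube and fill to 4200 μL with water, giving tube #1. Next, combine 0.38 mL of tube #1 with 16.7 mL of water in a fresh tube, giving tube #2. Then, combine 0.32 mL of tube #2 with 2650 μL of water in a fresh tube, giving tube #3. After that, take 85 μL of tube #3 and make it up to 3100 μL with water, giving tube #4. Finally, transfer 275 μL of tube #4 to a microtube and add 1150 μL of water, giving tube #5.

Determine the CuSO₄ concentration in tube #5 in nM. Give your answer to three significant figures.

Step 1: 35 μL brought to 4200 μL → factor 4200/35 = 120
Step 2: 0.38 mL + 16.7 mL = 17.08 mL total → factor 17.08/0.38 = 44.947
Step 3: 0.32 mL + 2650 μL = 2.97 mL total → factor 2.97/0.32 = 9.2812
Step 4: 85 μL brought to 3100 μL → factor 3100/85 = 36.471
Step 5: 275 μL + 1150 μL = 1425 μL total → factor 1425/275 = 5.1818
Overall dilution factor = 120 × 44.947 × 9.2812 × 36.471 × 5.1818 = 9.4606 × 10^6
Final = 2.50 mM / 9.4606 × 10^6 = 2.643 × 10^-7 mM = 0.264 nM

0.264 nM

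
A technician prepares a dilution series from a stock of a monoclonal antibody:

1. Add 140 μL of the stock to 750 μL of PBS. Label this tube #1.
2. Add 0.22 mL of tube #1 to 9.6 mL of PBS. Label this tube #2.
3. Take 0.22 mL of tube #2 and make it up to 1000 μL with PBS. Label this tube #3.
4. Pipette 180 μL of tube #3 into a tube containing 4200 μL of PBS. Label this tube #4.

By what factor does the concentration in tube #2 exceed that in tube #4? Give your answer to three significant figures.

111

Step 1: 140 μL + 750 μL = 890 μL total → factor 890/140 = 6.3571
Step 2: 0.22 mL + 9.6 mL = 9.82 mL total → factor 9.82/0.22 = 44.636
Step 3: 0.22 mL brought to 1000 μL → factor 1/0.22 = 4.5455
Step 4: 180 μL + 4200 μL = 4380 μL total → factor 4380/180 = 24.333
Dilution factor to tube #2 = 283.76; to tube #4 = 31386
[tube #2]/[tube #4] = (factor to tube #4)/(factor to tube #2) = 31386/283.76 = 111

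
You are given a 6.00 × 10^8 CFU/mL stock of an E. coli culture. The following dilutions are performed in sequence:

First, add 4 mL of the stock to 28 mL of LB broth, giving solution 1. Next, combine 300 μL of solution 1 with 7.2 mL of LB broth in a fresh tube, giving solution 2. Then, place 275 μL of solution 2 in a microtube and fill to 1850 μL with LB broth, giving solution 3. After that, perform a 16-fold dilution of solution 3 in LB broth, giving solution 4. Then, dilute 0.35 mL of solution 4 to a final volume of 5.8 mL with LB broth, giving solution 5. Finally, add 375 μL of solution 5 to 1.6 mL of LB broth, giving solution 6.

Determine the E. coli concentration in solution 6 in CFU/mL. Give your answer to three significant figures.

319 CFU/mL

Step 1: 4 mL + 28 mL = 32 mL total → factor 32/4 = 8
Step 2: 300 μL + 7.2 mL = 7500 μL total → factor 7500/300 = 25
Step 3: 275 μL brought to 1850 μL → factor 1850/275 = 6.7273
Step 4: 16-fold → factor 16
Step 5: 0.35 mL brought to 5.8 mL → factor 5.8/0.35 = 16.571
Step 6: 375 μL + 1.6 mL = 1975 μL total → factor 1975/375 = 5.2667
Overall dilution factor = 8 × 25 × 6.7273 × 16 × 16.571 × 5.2667 = 1.8788 × 10^6
Final = 6.00 × 10^8 CFU/mL / 1.8788 × 10^6 = 319 CFU/mL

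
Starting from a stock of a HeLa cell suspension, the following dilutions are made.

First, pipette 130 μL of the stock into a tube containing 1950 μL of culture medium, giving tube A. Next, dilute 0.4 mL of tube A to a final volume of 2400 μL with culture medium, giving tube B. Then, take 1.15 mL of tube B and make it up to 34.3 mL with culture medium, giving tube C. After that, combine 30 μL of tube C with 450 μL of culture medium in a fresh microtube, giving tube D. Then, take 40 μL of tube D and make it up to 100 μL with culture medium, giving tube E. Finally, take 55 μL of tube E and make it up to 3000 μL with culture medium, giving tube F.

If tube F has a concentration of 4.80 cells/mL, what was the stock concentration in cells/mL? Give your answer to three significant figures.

Step 1: 130 μL + 1950 μL = 2080 μL total → factor 2080/130 = 16
Step 2: 0.4 mL brought to 2400 μL → factor 2.4/0.4 = 6
Step 3: 1.15 mL brought to 34.3 mL → factor 34.3/1.15 = 29.826
Step 4: 30 μL + 450 μL = 480 μL total → factor 480/30 = 16
Step 5: 40 μL brought to 100 μL → factor 100/40 = 2.5
Step 6: 55 μL brought to 3000 μL → factor 3000/55 = 54.545
Overall dilution factor = 16 × 6 × 29.826 × 16 × 2.5 × 54.545 = 6.2472 × 10^6
Stock = 4.80 cells/mL × 6.2472 × 10^6 = 3.00 × 10^7 cells/mL

3.00 × 10^7 cells/mL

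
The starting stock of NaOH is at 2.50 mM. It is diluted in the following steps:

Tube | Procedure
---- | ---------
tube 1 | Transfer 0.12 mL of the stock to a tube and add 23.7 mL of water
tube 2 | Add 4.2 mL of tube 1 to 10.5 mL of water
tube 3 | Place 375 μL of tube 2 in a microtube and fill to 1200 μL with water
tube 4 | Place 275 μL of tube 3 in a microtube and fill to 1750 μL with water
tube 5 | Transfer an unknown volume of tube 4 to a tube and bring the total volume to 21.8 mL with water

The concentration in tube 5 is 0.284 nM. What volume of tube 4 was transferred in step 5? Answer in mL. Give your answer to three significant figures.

Step 1: 0.12 mL + 23.7 mL = 23.82 mL total → factor 23.82/0.12 = 198.5
Step 2: 4.2 mL + 10.5 mL = 14.7 mL total → factor 14.7/4.2 = 3.5
Step 3: 375 μL brought to 1200 μL → factor 1200/375 = 3.2
Step 4: 275 μL brought to 1750 μL → factor 1750/275 = 6.3636
Step 5: v brought to 21.8 mL → factor = 21.8 mL/v
Product of known-step factors = 14148
Overall factor = 2.50 mM / (0.284 nM) = 8.8028 × 10^6
Step-5 factor = 8.8028 × 10^6 / 14148 = 622.21
v = 21.8 mL / 622.21 = 0.0350 mL

0.0350 mL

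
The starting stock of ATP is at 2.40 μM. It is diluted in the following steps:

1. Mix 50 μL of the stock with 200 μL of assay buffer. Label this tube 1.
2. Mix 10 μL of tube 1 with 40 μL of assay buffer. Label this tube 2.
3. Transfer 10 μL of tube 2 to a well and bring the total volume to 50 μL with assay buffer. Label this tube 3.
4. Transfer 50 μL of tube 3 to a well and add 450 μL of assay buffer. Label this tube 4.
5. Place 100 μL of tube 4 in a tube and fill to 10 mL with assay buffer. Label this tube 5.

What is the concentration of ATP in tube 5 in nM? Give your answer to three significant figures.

0.0192 nM

Step 1: 50 μL + 200 μL = 250 μL total → factor 250/50 = 5
Step 2: 10 μL + 40 μL = 50 μL total → factor 50/10 = 5
Step 3: 10 μL brought to 50 μL → factor 50/10 = 5
Step 4: 50 μL + 450 μL = 500 μL total → factor 500/50 = 10
Step 5: 100 μL brought to 10 mL → factor 10000/100 = 100
Overall dilution factor = 5 × 5 × 5 × 10 × 100 = 1.25 × 10^5
Final = 2.40 μM / 1.25 × 10^5 = 1.920 × 10^-5 μM = 0.0192 nM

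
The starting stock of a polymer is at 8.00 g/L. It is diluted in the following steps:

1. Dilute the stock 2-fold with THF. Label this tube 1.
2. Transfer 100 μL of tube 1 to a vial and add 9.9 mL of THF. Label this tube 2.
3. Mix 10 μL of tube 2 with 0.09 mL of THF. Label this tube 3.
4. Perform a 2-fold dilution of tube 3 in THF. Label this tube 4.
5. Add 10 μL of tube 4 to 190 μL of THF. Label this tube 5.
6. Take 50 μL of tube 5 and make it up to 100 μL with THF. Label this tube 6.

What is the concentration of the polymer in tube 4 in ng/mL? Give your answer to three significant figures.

2.00 × 10^3 ng/mL

Step 1: 2-fold → factor 2
Step 2: 100 μL + 9.9 mL = 10000 μL total → factor 10000/100 = 100
Step 3: 10 μL + 0.09 mL = 100 μL total → factor 100/10 = 10
Step 4: 2-fold → factor 2
Dilution factor through tube 4 = 2 × 100 × 10 × 2 = 4000
[tube 4] = 8.00 g/L / 4000 = 0.002000 g/L = 2.00 × 10^3 ng/mL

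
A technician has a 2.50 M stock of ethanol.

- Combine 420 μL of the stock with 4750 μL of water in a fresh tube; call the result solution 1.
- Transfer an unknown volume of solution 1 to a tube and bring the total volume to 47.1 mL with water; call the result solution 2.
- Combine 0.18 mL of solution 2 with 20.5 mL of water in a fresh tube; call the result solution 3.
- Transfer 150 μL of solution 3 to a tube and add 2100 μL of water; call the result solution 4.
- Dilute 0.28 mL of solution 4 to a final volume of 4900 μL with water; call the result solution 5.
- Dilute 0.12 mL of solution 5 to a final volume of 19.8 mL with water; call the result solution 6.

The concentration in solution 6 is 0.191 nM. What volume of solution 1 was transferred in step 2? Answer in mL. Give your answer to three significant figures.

0.220 mL

Step 1: 420 μL + 4750 μL = 5170 μL total → factor 5170/420 = 12.31
Step 2: v brought to 47.1 mL → factor = 47.1 mL/v
Step 3: 0.18 mL + 20.5 mL = 20.68 mL total → factor 20.68/0.18 = 114.89
Step 4: 150 μL + 2100 μL = 2250 μL total → factor 2250/150 = 15
Step 5: 0.28 mL brought to 4900 μL → factor 4.9/0.28 = 17.5
Step 6: 0.12 mL brought to 19.8 mL → factor 19.8/0.12 = 165
Product of known-step factors = 6.1254 × 10^7
Overall factor = 2.50 M / (0.191 nM) = 1.3089 × 10^10
Step-2 factor = 1.3089 × 10^10 / 6.1254 × 10^7 = 213.69
v = 47.1 mL / 213.69 = 0.220 mL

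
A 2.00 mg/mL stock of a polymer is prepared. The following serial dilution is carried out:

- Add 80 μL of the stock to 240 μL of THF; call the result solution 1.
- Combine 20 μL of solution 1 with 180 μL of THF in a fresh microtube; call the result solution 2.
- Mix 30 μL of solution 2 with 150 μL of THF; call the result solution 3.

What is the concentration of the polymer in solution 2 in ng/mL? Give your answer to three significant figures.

5.00 × 10^4 ng/mL

Step 1: 80 μL + 240 μL = 320 μL total → factor 320/80 = 4
Step 2: 20 μL + 180 μL = 200 μL total → factor 200/20 = 10
Dilution factor through solution 2 = 4 × 10 = 40
[solution 2] = 2.00 mg/mL / 40 = 0.05000 mg/mL = 5.00 × 10^4 ng/mL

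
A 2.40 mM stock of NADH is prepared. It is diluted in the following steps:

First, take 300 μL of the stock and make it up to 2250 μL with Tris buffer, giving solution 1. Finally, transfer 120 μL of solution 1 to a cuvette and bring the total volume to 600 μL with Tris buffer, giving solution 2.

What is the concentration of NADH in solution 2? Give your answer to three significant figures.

0.0640 mM

Step 1: 300 μL brought to 2250 μL → factor 2250/300 = 7.5
Step 2: 120 μL brought to 600 μL → factor 600/120 = 5
Overall dilution factor = 7.5 × 5 = 37.5
Final = 2.40 mM / 37.5 = 0.0640 mM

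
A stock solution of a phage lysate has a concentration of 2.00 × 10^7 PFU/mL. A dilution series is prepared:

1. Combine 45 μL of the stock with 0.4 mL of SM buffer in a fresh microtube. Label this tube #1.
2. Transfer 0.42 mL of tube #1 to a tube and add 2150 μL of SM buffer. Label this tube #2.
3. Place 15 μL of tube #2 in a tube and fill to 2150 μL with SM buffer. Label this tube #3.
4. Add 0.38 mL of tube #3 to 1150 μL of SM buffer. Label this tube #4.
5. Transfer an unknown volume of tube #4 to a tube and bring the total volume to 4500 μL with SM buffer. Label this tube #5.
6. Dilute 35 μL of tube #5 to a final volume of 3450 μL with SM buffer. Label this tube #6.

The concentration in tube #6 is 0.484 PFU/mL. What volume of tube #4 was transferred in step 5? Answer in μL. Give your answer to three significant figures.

375 μL

Step 1: 45 μL + 0.4 mL = 445 μL total → factor 445/45 = 9.8889
Step 2: 0.42 mL + 2150 μL = 2.57 mL total → factor 2.57/0.42 = 6.119
Step 3: 15 μL brought to 2150 μL → factor 2150/15 = 143.33
Step 4: 0.38 mL + 1150 μL = 1.53 mL total → factor 1.53/0.38 = 4.0263
Step 5: v brought to 4500 μL → factor = 4500 μL/v
Step 6: 35 μL brought to 3450 μL → factor 3450/35 = 98.571
Product of known-step factors = 3.4422 × 10^6
Overall factor = 2.00 × 10^7 PFU/mL / (0.484 PFU/mL) = 4.1322 × 10^7
Step-5 factor = 4.1322 × 10^7 / 3.4422 × 10^6 = 12.005
v = 4500 μL / 12.005 = 375 μL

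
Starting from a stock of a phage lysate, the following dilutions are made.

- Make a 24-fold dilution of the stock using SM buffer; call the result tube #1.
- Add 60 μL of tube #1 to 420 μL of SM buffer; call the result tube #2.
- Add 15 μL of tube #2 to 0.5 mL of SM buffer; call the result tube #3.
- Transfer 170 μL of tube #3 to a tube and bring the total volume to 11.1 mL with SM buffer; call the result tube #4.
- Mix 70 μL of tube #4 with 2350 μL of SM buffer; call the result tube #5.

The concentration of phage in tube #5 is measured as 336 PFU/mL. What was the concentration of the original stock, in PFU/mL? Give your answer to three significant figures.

5.00 × 10^9 PFU/mL

Step 1: 24-fold → factor 24
Step 2: 60 μL + 420 μL = 480 μL total → factor 480/60 = 8
Step 3: 15 μL + 0.5 mL = 515 μL total → factor 515/15 = 34.333
Step 4: 170 μL brought to 11.1 mL → factor 11100/170 = 65.294
Step 5: 70 μL + 2350 μL = 2420 μL total → factor 2420/70 = 34.571
Overall dilution factor = 24 × 8 × 34.333 × 65.294 × 34.571 = 1.488 × 10^7
Stock = 336 PFU/mL × 1.488 × 10^7 = 5.00 × 10^9 PFU/mL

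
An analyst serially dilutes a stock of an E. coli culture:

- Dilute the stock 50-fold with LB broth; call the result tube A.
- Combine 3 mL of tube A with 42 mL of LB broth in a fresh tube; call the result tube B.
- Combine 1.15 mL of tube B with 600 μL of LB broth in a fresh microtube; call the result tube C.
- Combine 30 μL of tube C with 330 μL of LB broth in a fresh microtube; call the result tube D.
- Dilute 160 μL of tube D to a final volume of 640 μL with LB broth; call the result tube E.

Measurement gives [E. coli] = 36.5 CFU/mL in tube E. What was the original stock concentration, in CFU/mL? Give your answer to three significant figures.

Step 1: 50-fold → factor 50
Step 2: 3 mL + 42 mL = 45 mL total → factor 45/3 = 15
Step 3: 1.15 mL + 600 μL = 1.75 mL total → factor 1.75/1.15 = 1.5217
Step 4: 30 μL + 330 μL = 360 μL total → factor 360/30 = 12
Step 5: 160 μL brought to 640 μL → factor 640/160 = 4
Overall dilution factor = 50 × 15 × 1.5217 × 12 × 4 = 54783
Stock = 36.5 CFU/mL × 54783 = 2.00 × 10^6 CFU/mL

2.00 × 10^6 CFU/mL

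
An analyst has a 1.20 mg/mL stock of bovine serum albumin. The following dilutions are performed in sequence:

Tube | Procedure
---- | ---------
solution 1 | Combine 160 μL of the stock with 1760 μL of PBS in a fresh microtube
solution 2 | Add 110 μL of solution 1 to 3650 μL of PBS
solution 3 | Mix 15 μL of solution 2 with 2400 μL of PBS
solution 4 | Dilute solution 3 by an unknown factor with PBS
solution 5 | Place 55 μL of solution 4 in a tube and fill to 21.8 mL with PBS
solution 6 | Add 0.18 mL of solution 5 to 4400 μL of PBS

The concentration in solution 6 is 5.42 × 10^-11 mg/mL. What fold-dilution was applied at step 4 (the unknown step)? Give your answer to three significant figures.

33.2-fold

Step 1: 160 μL + 1760 μL = 1920 μL total → factor 1920/160 = 12
Step 2: 110 μL + 3650 μL = 3760 μL total → factor 3760/110 = 34.182
Step 3: 15 μL + 2400 μL = 2415 μL total → factor 2415/15 = 161
Step 4: unknown factor x
Step 5: 55 μL brought to 21.8 mL → factor 21800/55 = 396.36
Step 6: 0.18 mL + 4400 μL = 4.58 mL total → factor 4.58/0.18 = 25.444
Product of known-step factors = 6.6602 × 10^8
Overall factor = 1.20 mg/mL / (5.42 × 10^-11 mg/mL) = 2.214 × 10^10
x = 2.214 × 10^10 / 6.6602 × 10^8 = 33.2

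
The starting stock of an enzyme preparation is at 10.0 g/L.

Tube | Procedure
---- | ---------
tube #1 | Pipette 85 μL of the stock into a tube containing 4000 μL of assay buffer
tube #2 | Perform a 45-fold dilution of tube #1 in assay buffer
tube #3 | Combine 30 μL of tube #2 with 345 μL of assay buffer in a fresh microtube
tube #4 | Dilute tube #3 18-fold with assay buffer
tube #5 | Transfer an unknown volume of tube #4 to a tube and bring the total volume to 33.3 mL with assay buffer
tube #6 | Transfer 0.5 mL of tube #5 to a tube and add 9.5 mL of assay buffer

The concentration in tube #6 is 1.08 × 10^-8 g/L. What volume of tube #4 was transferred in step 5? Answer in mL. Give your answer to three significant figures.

0.350 mL

Step 1: 85 μL + 4000 μL = 4085 μL total → factor 4085/85 = 48.059
Step 2: 45-fold → factor 45
Step 3: 30 μL + 345 μL = 375 μL total → factor 375/30 = 12.5
Step 4: 18-fold → factor 18
Step 5: v brought to 33.3 mL → factor = 33.3 mL/v
Step 6: 0.5 mL + 9.5 mL = 10 mL total → factor 10/0.5 = 20
Product of known-step factors = 9.7319 × 10^6
Overall factor = 10.0 g/L / (1.08 × 10^-8 g/L) = 9.2593 × 10^8
Step-5 factor = 9.2593 × 10^8 / 9.7319 × 10^6 = 95.143
v = 33.3 mL / 95.143 = 0.350 mL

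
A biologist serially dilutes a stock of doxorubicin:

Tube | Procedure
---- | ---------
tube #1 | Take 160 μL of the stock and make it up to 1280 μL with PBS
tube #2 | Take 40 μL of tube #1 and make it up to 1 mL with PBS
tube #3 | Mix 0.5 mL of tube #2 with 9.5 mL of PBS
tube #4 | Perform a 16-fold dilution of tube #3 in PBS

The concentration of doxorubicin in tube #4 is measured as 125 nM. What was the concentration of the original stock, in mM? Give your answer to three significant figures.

8.00 mM

Step 1: 160 μL brought to 1280 μL → factor 1280/160 = 8
Step 2: 40 μL brought to 1 mL → factor 1000/40 = 25
Step 3: 0.5 mL + 9.5 mL = 10 mL total → factor 10/0.5 = 20
Step 4: 16-fold → factor 16
Overall dilution factor = 8 × 25 × 20 × 16 = 64000
Stock = 125 nM × 64000 = 8.000 × 10^6 nM = 8.00 mM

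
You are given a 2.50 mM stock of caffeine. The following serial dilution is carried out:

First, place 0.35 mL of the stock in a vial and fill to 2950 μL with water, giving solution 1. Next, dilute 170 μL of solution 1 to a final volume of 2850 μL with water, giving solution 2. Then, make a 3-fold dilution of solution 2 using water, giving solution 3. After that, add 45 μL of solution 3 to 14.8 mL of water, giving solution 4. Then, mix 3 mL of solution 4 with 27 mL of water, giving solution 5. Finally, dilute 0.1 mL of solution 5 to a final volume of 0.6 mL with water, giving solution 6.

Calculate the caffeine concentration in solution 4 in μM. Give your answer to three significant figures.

Step 1: 0.35 mL brought to 2950 μL → factor 2.95/0.35 = 8.4286
Step 2: 170 μL brought to 2850 μL → factor 2850/170 = 16.765
Step 3: 3-fold → factor 3
Step 4: 45 μL + 14.8 mL = 14845 μL total → factor 14845/45 = 329.89
Dilution factor through solution 4 = 8.4286 × 16.765 × 3 × 329.89 = 1.3984 × 10^5
[solution 4] = 2.50 mM / 1.3984 × 10^5 = 1.788 × 10^-5 mM = 0.0179 μM

0.0179 μM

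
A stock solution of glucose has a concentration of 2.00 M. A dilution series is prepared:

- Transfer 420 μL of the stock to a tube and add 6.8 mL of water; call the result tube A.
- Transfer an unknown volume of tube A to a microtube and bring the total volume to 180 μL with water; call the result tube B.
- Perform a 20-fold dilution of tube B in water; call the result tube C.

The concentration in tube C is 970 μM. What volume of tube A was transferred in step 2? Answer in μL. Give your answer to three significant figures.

Step 1: 420 μL + 6.8 mL = 7220 μL total → factor 7220/420 = 17.19
Step 2: v brought to 180 μL → factor = 180 μL/v
Step 3: 20-fold → factor 20
Product of known-step factors = 343.81
Overall factor = 2.00 M / (970 μM) = 2061.9
Step-2 factor = 2061.9 / 343.81 = 5.9971
v = 180 μL / 5.9971 = 30.0 μL

30.0 μL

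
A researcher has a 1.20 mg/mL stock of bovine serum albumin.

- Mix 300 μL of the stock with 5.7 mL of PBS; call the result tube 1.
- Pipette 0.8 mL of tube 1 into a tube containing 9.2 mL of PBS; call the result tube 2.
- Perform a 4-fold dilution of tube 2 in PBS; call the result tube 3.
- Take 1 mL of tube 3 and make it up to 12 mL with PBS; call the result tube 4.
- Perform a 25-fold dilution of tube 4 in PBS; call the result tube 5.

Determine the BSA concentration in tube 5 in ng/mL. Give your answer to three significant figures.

Step 1: 300 μL + 5.7 mL = 6000 μL total → factor 6000/300 = 20
Step 2: 0.8 mL + 9.2 mL = 10 mL total → factor 10/0.8 = 12.5
Step 3: 4-fold → factor 4
Step 4: 1 mL brought to 12 mL → factor 12/1 = 12
Step 5: 25-fold → factor 25
Overall dilution factor = 20 × 12.5 × 4 × 12 × 25 = 3 × 10^5
Final = 1.20 mg/mL / 3 × 10^5 = 4.000 × 10^-6 mg/mL = 4.00 ng/mL

4.00 ng/mL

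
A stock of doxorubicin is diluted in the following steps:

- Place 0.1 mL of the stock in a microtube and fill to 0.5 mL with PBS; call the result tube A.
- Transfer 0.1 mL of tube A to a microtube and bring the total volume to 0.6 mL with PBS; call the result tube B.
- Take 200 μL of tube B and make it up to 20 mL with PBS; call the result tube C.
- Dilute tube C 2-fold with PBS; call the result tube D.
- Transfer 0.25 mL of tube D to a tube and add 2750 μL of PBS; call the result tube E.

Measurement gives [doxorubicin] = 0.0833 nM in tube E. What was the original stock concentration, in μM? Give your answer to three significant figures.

Step 1: 0.1 mL brought to 0.5 mL → factor 0.5/0.1 = 5
Step 2: 0.1 mL brought to 0.6 mL → factor 0.6/0.1 = 6
Step 3: 200 μL brought to 20 mL → factor 20000/200 = 100
Step 4: 2-fold → factor 2
Step 5: 0.25 mL + 2750 μL = 3 mL total → factor 3/0.25 = 12
Overall dilution factor = 5 × 6 × 100 × 2 × 12 = 72000
Stock = 0.0833 nM × 72000 = 5998 nM = 6.00 μM

6.00 μM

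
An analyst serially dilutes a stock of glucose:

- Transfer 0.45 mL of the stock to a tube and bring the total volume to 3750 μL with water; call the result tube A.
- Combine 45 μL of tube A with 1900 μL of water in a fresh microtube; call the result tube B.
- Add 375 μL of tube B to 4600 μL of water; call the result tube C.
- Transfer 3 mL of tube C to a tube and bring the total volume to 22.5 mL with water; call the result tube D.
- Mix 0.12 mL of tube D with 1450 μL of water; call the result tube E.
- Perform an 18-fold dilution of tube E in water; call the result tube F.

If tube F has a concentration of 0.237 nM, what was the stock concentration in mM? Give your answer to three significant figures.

Step 1: 0.45 mL brought to 3750 μL → factor 3.75/0.45 = 8.3333
Step 2: 45 μL + 1900 μL = 1945 μL total → factor 1945/45 = 43.222
Step 3: 375 μL + 4600 μL = 4975 μL total → factor 4975/375 = 13.267
Step 4: 3 mL brought to 22.5 mL → factor 22.5/3 = 7.5
Step 5: 0.12 mL + 1450 μL = 1.57 mL total → factor 1.57/0.12 = 13.083
Step 6: 18-fold → factor 18
Overall dilution factor = 8.3333 × 43.222 × 13.267 × 7.5 × 13.083 × 18 = 8.4399 × 10^6
Stock = 0.237 nM × 8.4399 × 10^6 = 2.000 × 10^6 nM = 2.00 mM

2.00 mM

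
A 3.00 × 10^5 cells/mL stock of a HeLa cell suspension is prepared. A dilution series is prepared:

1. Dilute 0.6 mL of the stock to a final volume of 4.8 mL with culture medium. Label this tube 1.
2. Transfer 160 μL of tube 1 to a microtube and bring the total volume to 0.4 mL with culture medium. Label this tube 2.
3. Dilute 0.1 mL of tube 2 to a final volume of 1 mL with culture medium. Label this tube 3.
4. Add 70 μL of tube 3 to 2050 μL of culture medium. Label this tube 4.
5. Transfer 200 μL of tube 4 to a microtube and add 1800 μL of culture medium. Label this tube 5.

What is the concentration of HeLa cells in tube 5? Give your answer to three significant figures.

Step 1: 0.6 mL brought to 4.8 mL → factor 4.8/0.6 = 8
Step 2: 160 μL brought to 0.4 mL → factor 400/160 = 2.5
Step 3: 0.1 mL brought to 1 mL → factor 1/0.1 = 10
Step 4: 70 μL + 2050 μL = 2120 μL total → factor 2120/70 = 30.286
Step 5: 200 μL + 1800 μL = 2000 μL total → factor 2000/200 = 10
Overall dilution factor = 8 × 2.5 × 10 × 30.286 × 10 = 60571
Final = 3.00 × 10^5 cells/mL / 60571 = 4.95 cells/mL

4.95 cells/mL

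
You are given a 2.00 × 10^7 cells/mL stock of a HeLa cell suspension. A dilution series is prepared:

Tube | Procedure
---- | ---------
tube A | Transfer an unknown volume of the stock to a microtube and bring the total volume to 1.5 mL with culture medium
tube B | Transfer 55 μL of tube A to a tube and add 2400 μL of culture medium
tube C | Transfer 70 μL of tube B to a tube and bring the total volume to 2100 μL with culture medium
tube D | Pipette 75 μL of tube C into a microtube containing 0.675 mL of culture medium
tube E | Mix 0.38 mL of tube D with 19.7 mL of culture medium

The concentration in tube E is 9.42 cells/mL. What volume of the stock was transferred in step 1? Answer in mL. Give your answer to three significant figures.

Step 1: v brought to 1.5 mL → factor = 1.5 mL/v
Step 2: 55 μL + 2400 μL = 2455 μL total → factor 2455/55 = 44.636
Step 3: 70 μL brought to 2100 μL → factor 2100/70 = 30
Step 4: 75 μL + 0.675 mL = 750 μL total → factor 750/75 = 10
Step 5: 0.38 mL + 19.7 mL = 20.08 mL total → factor 20.08/0.38 = 52.842
Product of known-step factors = 7.076 × 10^5
Overall factor = 2.00 × 10^7 cells/mL / (9.42 cells/mL) = 2.1231 × 10^6
Step-1 factor = 2.1231 × 10^6 / 7.076 × 10^5 = 3.0005
v = 1.5 mL / 3.0005 = 0.500 mL

0.500 mL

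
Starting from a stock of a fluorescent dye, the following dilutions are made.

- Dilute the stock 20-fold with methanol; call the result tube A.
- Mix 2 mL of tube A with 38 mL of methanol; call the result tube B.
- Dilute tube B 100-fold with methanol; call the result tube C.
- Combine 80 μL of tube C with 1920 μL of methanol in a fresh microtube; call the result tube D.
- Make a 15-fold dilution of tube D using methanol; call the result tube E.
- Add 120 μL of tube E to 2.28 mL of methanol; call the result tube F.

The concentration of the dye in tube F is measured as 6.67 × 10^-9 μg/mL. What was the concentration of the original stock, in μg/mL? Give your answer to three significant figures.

Step 1: 20-fold → factor 20
Step 2: 2 mL + 38 mL = 40 mL total → factor 40/2 = 20
Step 3: 100-fold → factor 100
Step 4: 80 μL + 1920 μL = 2000 μL total → factor 2000/80 = 25
Step 5: 15-fold → factor 15
Step 6: 120 μL + 2.28 mL = 2400 μL total → factor 2400/120 = 20
Overall dilution factor = 20 × 20 × 100 × 25 × 15 × 20 = 3 × 10^8
Stock = 6.67 × 10^-9 μg/mL × 3 × 10^8 = 2.00 μg/mL

2.00 μg/mL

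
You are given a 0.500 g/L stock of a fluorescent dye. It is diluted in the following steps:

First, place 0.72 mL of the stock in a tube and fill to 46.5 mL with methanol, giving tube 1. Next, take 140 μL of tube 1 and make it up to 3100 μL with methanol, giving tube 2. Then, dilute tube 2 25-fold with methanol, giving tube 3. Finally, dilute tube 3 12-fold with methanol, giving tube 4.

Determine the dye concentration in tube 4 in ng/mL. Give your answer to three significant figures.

Step 1: 0.72 mL brought to 46.5 mL → factor 46.5/0.72 = 64.583
Step 2: 140 μL brought to 3100 μL → factor 3100/140 = 22.143
Step 3: 25-fold → factor 25
Step 4: 12-fold → factor 12
Overall dilution factor = 64.583 × 22.143 × 25 × 12 = 4.2902 × 10^5
Final = 0.500 g/L / 4.2902 × 10^5 = 1.165 × 10^-6 g/L = 1.17 ng/mL

1.17 ng/mL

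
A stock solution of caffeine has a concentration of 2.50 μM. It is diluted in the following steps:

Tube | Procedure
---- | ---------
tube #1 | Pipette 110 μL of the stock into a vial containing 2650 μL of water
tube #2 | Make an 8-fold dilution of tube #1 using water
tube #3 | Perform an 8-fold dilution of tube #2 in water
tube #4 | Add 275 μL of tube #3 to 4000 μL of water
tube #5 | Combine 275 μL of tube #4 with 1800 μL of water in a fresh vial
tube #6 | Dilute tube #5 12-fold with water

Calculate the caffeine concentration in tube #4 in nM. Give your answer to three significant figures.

Step 1: 110 μL + 2650 μL = 2760 μL total → factor 2760/110 = 25.091
Step 2: 8-fold → factor 8
Step 3: 8-fold → factor 8
Step 4: 275 μL + 4000 μL = 4275 μL total → factor 4275/275 = 15.545
Dilution factor through tube #4 = 25.091 × 8 × 8 × 15.545 = 24963
[tube #4] = 2.50 μM / 24963 = 0.0001001 μM = 0.100 nM

0.100 nM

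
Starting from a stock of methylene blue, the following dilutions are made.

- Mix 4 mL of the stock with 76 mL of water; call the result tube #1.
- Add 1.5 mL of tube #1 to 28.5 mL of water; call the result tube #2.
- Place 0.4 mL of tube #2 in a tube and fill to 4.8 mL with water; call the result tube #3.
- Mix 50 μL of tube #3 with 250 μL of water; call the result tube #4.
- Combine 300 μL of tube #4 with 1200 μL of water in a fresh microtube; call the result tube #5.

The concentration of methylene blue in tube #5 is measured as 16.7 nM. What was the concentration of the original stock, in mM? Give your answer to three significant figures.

2.40 mM

Step 1: 4 mL + 76 mL = 80 mL total → factor 80/4 = 20
Step 2: 1.5 mL + 28.5 mL = 30 mL total → factor 30/1.5 = 20
Step 3: 0.4 mL brought to 4.8 mL → factor 4.8/0.4 = 12
Step 4: 50 μL + 250 μL = 300 μL total → factor 300/50 = 6
Step 5: 300 μL + 1200 μL = 1500 μL total → factor 1500/300 = 5
Overall dilution factor = 20 × 20 × 12 × 6 × 5 = 1.44 × 10^5
Stock = 16.7 nM × 1.44 × 10^5 = 2.405 × 10^6 nM = 2.40 mM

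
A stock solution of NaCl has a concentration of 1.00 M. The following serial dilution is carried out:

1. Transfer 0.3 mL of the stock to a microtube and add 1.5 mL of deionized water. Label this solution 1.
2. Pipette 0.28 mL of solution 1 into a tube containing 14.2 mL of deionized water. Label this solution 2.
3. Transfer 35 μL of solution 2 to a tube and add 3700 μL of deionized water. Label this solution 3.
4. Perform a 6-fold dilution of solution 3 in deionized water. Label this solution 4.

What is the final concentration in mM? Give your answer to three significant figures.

0.00503 mM

Step 1: 0.3 mL + 1.5 mL = 1.8 mL total → factor 1.8/0.3 = 6
Step 2: 0.28 mL + 14.2 mL = 14.48 mL total → factor 14.48/0.28 = 51.714
Step 3: 35 μL + 3700 μL = 3735 μL total → factor 3735/35 = 106.71
Step 4: 6-fold → factor 6
Overall dilution factor = 6 × 51.714 × 106.71 × 6 = 1.9867 × 10^5
Final = 1.00 M / 1.9867 × 10^5 = 5.033 × 10^-6 M = 0.00503 mM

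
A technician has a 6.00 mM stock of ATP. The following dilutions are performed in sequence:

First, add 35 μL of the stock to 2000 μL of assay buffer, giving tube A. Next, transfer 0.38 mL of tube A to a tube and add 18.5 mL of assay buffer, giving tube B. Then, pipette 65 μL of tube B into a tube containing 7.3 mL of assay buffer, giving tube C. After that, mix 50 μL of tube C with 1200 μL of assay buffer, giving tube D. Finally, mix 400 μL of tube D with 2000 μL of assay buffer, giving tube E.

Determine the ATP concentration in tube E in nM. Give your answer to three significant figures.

Step 1: 35 μL + 2000 μL = 2035 μL total → factor 2035/35 = 58.143
Step 2: 0.38 mL + 18.5 mL = 18.88 mL total → factor 18.88/0.38 = 49.684
Step 3: 65 μL + 7.3 mL = 7365 μL total → factor 7365/65 = 113.31
Step 4: 50 μL + 1200 μL = 1250 μL total → factor 1250/50 = 25
Step 5: 400 μL + 2000 μL = 2400 μL total → factor 2400/400 = 6
Overall dilution factor = 58.143 × 49.684 × 113.31 × 25 × 6 = 4.9098 × 10^7
Final = 6.00 mM / 4.9098 × 10^7 = 1.222 × 10^-7 mM = 0.122 nM

0.122 nM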